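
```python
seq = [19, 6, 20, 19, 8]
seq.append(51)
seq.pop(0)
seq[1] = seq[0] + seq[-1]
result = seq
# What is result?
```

Trace:
`seq = [19, 6, 20, 19, 8]` → seq = [19, 6, 20, 19, 8]
`seq.append(51)` → seq = [19, 6, 20, 19, 8, 51]
`seq.pop(0)` → seq = [6, 20, 19, 8, 51]
`seq[1] = seq[0] + seq[-1]` → seq = [6, 57, 19, 8, 51]
`result = seq` → result = [6, 57, 19, 8, 51]
So result = [6, 57, 19, 8, 51]

Answer: [6, 57, 19, 8, 51]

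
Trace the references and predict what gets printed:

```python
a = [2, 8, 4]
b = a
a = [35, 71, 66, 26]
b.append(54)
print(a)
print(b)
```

Key concept: rebinding vs mutation: a is rebound to a new list, b still points at the original.
Step by step:
`a = [2, 8, 4]` → a = [2, 8, 4]
`b = a` → b = [2, 8, 4] (same object as a)
`a = [35, 71, 66, 26]` → a = [35, 71, 66, 26]
`b.append(54)` → b = [2, 8, 4, 54]
`print(a)` → prints [35, 71, 66, 26]
`print(b)` → prints [2, 8, 4, 54]

Answer:
[35, 71, 66, 26]
[2, 8, 4, 54]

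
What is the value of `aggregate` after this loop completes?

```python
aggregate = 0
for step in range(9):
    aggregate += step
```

Sum of 0 to 8 = 36
`aggregate` takes the values: 0 → 1 → 3 → 6 → 10 → 15 → 21 → 28 → 36

Answer: 36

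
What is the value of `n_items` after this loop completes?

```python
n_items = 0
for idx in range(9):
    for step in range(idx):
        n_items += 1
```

Triangle number: 0+1+2+...+8
`n_items` takes the values: 0 → 1 → 2 → 3 → 4 → 5 → 6 → 7 → 8 → 9 → 10 → 11 → 12 → 13 → 14 → 15 → 16 → 17 → 18 → 19 → 20 → 21 → 22 → 23 → 24 → 25 → 26 → 27 → 28 → 29 → 30 → 31 → 32 → 33 → 34 → 35 → 36

Answer: 36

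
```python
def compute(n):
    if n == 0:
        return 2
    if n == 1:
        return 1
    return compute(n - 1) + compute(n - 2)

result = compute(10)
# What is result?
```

Build up from base cases: compute(0)=2, compute(1)=1, compute(2)=3, compute(3)=4, compute(4)=7, compute(5)=11, compute(6)=18, ..., compute(10)=123

Answer: 123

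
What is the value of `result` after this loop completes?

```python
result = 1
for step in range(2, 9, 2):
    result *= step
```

Product of even numbers 2 to 8
`result` takes the values: 1 → 2 → 8 → 48 → 384

Answer: 384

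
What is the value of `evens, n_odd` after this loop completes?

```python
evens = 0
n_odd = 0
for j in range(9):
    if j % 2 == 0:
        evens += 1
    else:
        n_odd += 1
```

Count evens and odds in range(9)
`evens, n_odd` takes the values: (0, 0) → (1, 0) → (1, 1) → (2, 1) → (2, 2) → (3, 2) → (3, 3) → (4, 3) → (4, 4) → (5, 4)

Answer: 5, 4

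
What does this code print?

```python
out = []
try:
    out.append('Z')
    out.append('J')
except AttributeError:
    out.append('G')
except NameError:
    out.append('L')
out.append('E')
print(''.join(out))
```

Execution trace: 'Z' (try body) → 'J' (try body, no exception) → 'E' (after the try/except). Output: ZJE

Answer: ZJE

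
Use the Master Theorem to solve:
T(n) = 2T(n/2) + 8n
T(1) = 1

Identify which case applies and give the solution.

a=2, b=2, f(n)=8n. log_2(2) = 1. Since c=1 = 1, Case 2 applies: T(n) = Θ(n^log_b(a) · log n) = O(n log n).

Answer: O(n log n) - Case 2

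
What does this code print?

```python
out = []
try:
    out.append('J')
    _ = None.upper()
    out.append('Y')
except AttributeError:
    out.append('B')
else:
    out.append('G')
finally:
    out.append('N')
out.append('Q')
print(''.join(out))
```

Execution trace: 'J' (try body) → 'B' (except AttributeError) → 'N' (finally) → 'Q' (after the try/except). Output: JBNQ

Answer: JBNQ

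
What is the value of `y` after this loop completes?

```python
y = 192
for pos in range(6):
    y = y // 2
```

Halve 6 times: 192 // 2^6 = 3
`y` takes the values: 192 → 96 → 48 → 24 → 12 → 6 → 3

Answer: 3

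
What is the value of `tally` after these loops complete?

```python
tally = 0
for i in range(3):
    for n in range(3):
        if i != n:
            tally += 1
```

3² - 3 (exclude diagonal)
`tally` takes the values: 0 → 1 → 2 → 3 → 4 → 5 → 6

Answer: 6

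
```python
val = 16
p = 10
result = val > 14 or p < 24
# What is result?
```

Trace:
`val = 16` → val = 16
`p = 10` → p = 10
`result = val > 14 or p < 24` → result = True
So result = True

Answer: True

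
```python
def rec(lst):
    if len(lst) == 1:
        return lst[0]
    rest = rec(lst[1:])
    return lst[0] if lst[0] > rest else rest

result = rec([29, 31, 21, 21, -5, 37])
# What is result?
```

Recursive max over [29, 31, 21, 21, -5, 37] = 37

Answer: 37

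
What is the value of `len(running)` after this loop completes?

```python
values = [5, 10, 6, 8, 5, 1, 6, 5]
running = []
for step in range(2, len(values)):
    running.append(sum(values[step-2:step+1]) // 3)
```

Number of 3-element averages
`running` takes the values: [] → [7] → [7, 8] → [7, 8, 6] → [7, 8, 6, 4] → [7, 8, 6, 4, 4] → [7, 8, 6, 4, 4, 4]
So `len(running)` = 6

Answer: 6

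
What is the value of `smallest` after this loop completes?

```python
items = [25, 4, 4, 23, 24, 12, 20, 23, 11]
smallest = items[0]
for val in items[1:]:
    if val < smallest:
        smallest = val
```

Minimum of [25, 4, 4, 23, 24, 12, 20, 23, 11]
`smallest` takes the values: 25 → 4

Answer: 4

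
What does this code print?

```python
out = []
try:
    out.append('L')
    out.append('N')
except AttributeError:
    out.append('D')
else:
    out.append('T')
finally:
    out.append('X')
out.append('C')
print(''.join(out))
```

Execution trace: 'L' (try body) → 'N' (try body, no exception) → 'T' (else) → 'X' (finally) → 'C' (after the try/except). Output: LNTXC

Answer: LNTXC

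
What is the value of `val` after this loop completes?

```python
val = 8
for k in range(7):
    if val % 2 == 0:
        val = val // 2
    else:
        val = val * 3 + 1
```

Collatz-style transformation from 8
`val` takes the values: 8 → 4 → 2 → 1 → 4 → 2 → 1 → 4

Answer: 4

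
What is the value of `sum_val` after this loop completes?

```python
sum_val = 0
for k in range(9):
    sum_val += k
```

Sum of 0 to 8 = 36
`sum_val` takes the values: 0 → 1 → 3 → 6 → 10 → 15 → 21 → 28 → 36

Answer: 36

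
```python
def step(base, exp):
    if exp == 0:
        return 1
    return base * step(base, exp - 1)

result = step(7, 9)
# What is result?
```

step(7, 9) = 7 * 7 * 7 * 7 * 7 * 7 * 7 * 7 * 7 = 40353607

Answer: 40353607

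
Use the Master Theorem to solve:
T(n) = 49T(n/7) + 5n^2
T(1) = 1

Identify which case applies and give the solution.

a=49, b=7, f(n)=5n^2. log_7(49) = 2. Since c=2 = 2, Case 2 applies: T(n) = Θ(n^log_b(a) · log n) = O(n^2 log n).

Answer: O(n^2 log n) - Case 2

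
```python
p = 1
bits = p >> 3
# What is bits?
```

Trace:
`p = 1` → p = 1
`bits = p >> 3` → bits = 0
So bits = 0

Answer: 0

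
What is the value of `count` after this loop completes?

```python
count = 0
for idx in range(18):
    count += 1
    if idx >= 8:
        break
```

Loop breaks when idx reaches 8, count is 9
`count` takes the values: 0 → 1 → 2 → 3 → 4 → 5 → 6 → 7 → 8 → 9

Answer: 9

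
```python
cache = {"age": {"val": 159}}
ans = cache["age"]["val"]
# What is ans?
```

Trace:
`cache = {"age": {"val": 159}}` → cache = {'age': {'val': 159}}
`ans = cache["age"]["val"]` → ans = 159
So ans = 159

Answer: 159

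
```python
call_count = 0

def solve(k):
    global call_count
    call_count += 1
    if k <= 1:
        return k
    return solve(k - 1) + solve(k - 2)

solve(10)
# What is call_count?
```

Calls(k) = 1 + Calls(k-1) + Calls(k-2); Calls(0)=Calls(1)=1. For k=10 this gives 177.

Answer: 177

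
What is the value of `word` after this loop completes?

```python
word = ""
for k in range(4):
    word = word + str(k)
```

Concatenate digits 0 to 3
`word` takes the values: "" → "0" → "01" → "012" → "0123"

Answer: "0123"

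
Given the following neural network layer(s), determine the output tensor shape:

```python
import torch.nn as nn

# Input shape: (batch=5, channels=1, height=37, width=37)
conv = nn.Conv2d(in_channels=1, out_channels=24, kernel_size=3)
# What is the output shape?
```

Input: (5, 1, 37, 37) -> Output: (5, 24, 35, 35)

Answer: (5, 24, 35, 35)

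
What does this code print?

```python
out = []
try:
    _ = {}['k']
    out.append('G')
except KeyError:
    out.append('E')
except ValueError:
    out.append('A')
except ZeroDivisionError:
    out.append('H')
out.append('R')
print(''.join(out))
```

Execution trace: 'E' (except KeyError) → 'R' (after the try/except). Output: ER

Answer: ER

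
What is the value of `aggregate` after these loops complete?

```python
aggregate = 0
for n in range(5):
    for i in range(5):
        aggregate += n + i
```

Sum of all n+i for n,i in 5x5
`aggregate` takes the values: 0 → 1 → 3 → 6 → 10 → 11 → 13 → 16 → 20 → 25 → 27 → 30 → 34 → 39 → 45 → 48 → 52 → 57 → 63 → 70 → 74 → 79 → 85 → 92 → 100

Answer: 100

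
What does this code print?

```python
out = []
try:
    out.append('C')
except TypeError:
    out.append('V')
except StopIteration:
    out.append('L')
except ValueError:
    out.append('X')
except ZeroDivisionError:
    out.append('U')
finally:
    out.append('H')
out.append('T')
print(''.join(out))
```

Execution trace: 'C' (try body, no exception) → 'H' (finally) → 'T' (after the try/except). Output: CHT

Answer: CHT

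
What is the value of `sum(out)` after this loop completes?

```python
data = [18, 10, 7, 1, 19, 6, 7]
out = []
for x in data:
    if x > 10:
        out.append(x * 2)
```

Sum of doubled values > 10
`out` takes the values: [] → [36] → [36, 38]
So `sum(out)` = 74

Answer: 74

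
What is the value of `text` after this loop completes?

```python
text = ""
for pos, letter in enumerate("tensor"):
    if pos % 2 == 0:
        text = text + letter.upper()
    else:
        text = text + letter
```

Uppercase even positions in 'tensor'
`text` takes the values: "" → "T" → "Te" → "TeN" → "TeNs" → "TeNsO" → "TeNsOr"

Answer: "TeNsOr"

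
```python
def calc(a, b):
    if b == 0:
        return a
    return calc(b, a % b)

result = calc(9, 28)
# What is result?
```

calc(9, 28) -> calc(28, 9) -> calc(9, 1) -> calc(1, 0) -> 1

Answer: 1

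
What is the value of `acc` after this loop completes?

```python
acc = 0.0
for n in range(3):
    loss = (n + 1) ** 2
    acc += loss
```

Sum of squared losses 1² + 2² + ... + 3²
`acc` takes the values: 0.0 → 1.0 → 5.0 → 14.0

Answer: 14.0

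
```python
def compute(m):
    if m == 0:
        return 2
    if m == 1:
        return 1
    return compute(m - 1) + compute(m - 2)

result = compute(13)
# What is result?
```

Build up from base cases: compute(0)=2, compute(1)=1, compute(2)=3, compute(3)=4, compute(4)=7, compute(5)=11, compute(6)=18, ..., compute(13)=521

Answer: 521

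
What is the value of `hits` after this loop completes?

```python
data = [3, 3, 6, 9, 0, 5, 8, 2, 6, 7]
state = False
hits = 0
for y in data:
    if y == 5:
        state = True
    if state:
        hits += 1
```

Count elements after first 5 in [3, 3, 6, 9, 0, 5, 8, 2, 6, 7]
`hits` takes the values: 0 → 1 → 2 → 3 → 4 → 5

Answer: 5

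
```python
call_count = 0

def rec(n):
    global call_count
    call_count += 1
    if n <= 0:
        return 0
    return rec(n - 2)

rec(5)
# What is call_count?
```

Linear recursion stepping by 2: 4 calls from n=5 down to ≤0.

Answer: 4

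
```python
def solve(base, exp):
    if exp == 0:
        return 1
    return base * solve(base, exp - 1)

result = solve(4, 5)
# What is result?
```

solve(4, 5) = 4 * 4 * 4 * 4 * 4 = 1024

Answer: 1024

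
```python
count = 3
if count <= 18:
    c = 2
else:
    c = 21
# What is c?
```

Trace:
`count = 3` → count = 3
`if count <= 18: ...` → count <= 18 is True → c = 2
So c = 2

Answer: 2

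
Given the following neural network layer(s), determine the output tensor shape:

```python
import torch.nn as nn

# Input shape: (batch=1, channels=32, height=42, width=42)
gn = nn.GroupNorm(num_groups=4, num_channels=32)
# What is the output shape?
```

Input: (1, 32, 42, 42) -> Output: (1, 32, 42, 42)

Answer: (1, 32, 42, 42)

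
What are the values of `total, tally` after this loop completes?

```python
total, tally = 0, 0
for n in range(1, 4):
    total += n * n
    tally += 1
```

Sum of squares and count
`total, tally` takes the values: (0, 0) → (1, 0) → (1, 1) → (5, 1) → (5, 2) → (14, 2) → (14, 3)

Answer: 14, 3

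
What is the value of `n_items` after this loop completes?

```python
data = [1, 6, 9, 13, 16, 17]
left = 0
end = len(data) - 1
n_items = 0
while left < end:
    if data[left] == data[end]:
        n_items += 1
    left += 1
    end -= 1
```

Count matching pairs from ends
`n_items` takes the values: 0

Answer: 0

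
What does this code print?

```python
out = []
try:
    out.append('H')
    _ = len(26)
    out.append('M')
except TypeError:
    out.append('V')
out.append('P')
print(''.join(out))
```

Execution trace: 'H' (try body) → 'V' (except TypeError) → 'P' (after the try/except). Output: HVP

Answer: HVP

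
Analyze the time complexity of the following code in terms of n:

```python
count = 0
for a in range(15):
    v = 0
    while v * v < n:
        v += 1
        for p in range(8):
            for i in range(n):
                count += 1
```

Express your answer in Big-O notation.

Each loop level contributes: 1 × √n × 1 × n. Multiplying the contributions gives O(n√n).

Answer: O(n√n)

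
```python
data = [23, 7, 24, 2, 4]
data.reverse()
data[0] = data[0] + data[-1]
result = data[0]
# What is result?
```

Trace:
`data = [23, 7, 24, 2, 4]` → data = [23, 7, 24, 2, 4]
`data.reverse()` → data = [4, 2, 24, 7, 23]
`data[0] = data[0] + data[-1]` → data = [27, 2, 24, 7, 23]
`result = data[0]` → result = 27
So result = 27

Answer: 27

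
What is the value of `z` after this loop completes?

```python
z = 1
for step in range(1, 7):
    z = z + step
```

Start at 1, add 1 through 6
`z` takes the values: 1 → 2 → 4 → 7 → 11 → 16 → 22

Answer: 22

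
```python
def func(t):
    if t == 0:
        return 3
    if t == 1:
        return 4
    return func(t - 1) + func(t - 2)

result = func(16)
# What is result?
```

Build up from base cases: func(0)=3, func(1)=4, func(2)=7, func(3)=11, func(4)=18, func(5)=29, func(6)=47, ..., func(16)=5778

Answer: 5778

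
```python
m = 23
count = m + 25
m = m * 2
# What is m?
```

Trace:
`m = 23` → m = 23
`count = m + 25` → count = 48
`m = m * 2` → m = 46
So m = 46

Answer: 46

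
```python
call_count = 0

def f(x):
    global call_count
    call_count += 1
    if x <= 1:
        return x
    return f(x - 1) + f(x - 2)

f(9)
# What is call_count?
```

Calls(x) = 1 + Calls(x-1) + Calls(x-2); Calls(0)=Calls(1)=1. For x=9 this gives 109.

Answer: 109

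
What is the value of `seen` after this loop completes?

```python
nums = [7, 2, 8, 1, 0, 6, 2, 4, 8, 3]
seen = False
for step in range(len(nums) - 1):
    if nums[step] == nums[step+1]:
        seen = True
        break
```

Check consecutive duplicates in [7, 2, 8, 1, 0, 6, 2, 4, 8, 3]
`seen` takes the values: False

Answer: False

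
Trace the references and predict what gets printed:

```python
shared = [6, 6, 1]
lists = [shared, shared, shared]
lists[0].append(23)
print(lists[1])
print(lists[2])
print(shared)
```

Key concept: list of same reference.
Step by step:
`shared = [6, 6, 1]` → shared = [6, 6, 1]
`lists = [shared, shared, shared]` → lists = [[6, 6, 1], [6, 6, 1], [6, 6, 1]]
`lists[0].append(23)` → shared = [6, 6, 1, 23]; lists = [[6, 6, 1, 23], [6, 6, 1, 23], [6, 6, 1, 23]]
`print(lists[1])` → prints [6, 6, 1, 23]
`print(lists[2])` → prints [6, 6, 1, 23]
`print(shared)` → prints [6, 6, 1, 23]

Answer:
[6, 6, 1, 23]
[6, 6, 1, 23]
[6, 6, 1, 23]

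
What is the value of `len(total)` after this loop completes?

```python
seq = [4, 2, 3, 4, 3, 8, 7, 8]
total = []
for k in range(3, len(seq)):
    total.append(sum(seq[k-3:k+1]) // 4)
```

Number of 4-element averages
`total` takes the values: [] → [3] → [3, 3] → [3, 3, 4] → [3, 3, 4, 5] → [3, 3, 4, 5, 6]
So `len(total)` = 5

Answer: 5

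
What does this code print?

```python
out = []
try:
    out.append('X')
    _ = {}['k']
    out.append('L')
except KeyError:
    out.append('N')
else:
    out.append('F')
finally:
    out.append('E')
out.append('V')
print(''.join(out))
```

Execution trace: 'X' (try body) → 'N' (except KeyError) → 'E' (finally) → 'V' (after the try/except). Output: XNEV

Answer: XNEV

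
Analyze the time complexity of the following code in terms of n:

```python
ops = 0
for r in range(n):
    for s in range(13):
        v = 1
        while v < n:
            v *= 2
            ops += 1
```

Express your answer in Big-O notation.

Each loop level contributes: n × 1 × log n. Multiplying the contributions gives O(n log n).

Answer: O(n log n)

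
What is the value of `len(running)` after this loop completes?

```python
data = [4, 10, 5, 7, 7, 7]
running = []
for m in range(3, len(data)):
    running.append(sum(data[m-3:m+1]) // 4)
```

Number of 4-element averages
`running` takes the values: [] → [6] → [6, 7] → [6, 7, 6]
So `len(running)` = 3

Answer: 3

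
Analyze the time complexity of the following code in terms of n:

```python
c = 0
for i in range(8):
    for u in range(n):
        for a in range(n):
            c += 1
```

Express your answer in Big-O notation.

Each loop level contributes: 1 × n × n. Multiplying the contributions gives O(n^2).

Answer: O(n^2)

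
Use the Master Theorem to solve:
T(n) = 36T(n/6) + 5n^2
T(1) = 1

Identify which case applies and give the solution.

a=36, b=6, f(n)=5n^2. log_6(36) = 2. Since c=2 = 2, Case 2 applies: T(n) = Θ(n^log_b(a) · log n) = O(n^2 log n).

Answer: O(n^2 log n) - Case 2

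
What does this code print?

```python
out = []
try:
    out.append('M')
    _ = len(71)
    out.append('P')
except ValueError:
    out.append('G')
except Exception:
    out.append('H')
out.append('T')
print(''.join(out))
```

Execution trace: 'M' (try body) → 'H' (except Exception) → 'T' (after the try/except). Output: MHT

Answer: MHT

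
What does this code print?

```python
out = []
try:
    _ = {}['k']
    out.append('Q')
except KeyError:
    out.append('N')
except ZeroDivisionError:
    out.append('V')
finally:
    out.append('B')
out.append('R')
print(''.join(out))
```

Execution trace: 'N' (except KeyError) → 'B' (finally) → 'R' (after the try/except). Output: NBR

Answer: NBR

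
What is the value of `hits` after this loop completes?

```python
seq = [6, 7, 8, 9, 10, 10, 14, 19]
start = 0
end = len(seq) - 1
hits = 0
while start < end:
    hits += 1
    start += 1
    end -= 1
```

Iterations until pointers meet (list length 8)
`hits` takes the values: 0 → 1 → 2 → 3 → 4

Answer: 4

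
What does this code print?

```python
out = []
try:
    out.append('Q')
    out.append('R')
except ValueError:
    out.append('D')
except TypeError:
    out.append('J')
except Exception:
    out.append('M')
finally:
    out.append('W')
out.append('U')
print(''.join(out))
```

Execution trace: 'Q' (try body) → 'R' (try body, no exception) → 'W' (finally) → 'U' (after the try/except). Output: QRWU

Answer: QRWU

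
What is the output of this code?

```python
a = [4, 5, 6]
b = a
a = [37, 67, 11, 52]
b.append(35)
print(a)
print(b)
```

Key concept: rebinding vs mutation: a is rebound to a new list, b still points at the original.
Step by step:
`a = [4, 5, 6]` → a = [4, 5, 6]
`b = a` → b = [4, 5, 6] (same object as a)
`a = [37, 67, 11, 52]` → a = [37, 67, 11, 52]
`b.append(35)` → b = [4, 5, 6, 35]
`print(a)` → prints [37, 67, 11, 52]
`print(b)` → prints [4, 5, 6, 35]

Answer:
[37, 67, 11, 52]
[4, 5, 6, 35]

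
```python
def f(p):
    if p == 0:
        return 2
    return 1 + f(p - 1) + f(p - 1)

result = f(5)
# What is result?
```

f(p) = 1 + 2·f(p-1), f(0)=2. Closed form: (2+1)·2^5 - 1 = 95.

Answer: 95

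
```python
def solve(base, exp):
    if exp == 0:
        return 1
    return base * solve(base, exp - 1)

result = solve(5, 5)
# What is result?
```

solve(5, 5) = 5 * 5 * 5 * 5 * 5 = 3125

Answer: 3125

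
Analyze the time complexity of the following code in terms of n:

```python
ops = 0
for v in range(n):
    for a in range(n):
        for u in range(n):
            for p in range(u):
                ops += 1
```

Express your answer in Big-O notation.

Each loop level contributes: n × n × n × n. Multiplying the contributions gives O(n^4).

Answer: O(n^4)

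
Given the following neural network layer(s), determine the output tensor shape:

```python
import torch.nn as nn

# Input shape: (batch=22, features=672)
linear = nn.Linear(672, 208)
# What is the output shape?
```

Input: (22, 672) -> Output: (22, 208)

Answer: (22, 208)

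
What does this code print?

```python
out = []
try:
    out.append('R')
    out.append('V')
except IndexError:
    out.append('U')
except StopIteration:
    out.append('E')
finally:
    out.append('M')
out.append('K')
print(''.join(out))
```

Execution trace: 'R' (try body) → 'V' (try body, no exception) → 'M' (finally) → 'K' (after the try/except). Output: RVMK

Answer: RVMK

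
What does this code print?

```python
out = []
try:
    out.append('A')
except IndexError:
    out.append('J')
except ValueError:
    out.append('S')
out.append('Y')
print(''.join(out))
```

Execution trace: 'A' (try body, no exception) → 'Y' (after the try/except). Output: AY

Answer: AY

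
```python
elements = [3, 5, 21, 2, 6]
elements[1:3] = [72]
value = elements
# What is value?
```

Trace:
`elements = [3, 5, 21, 2, 6]` → elements = [3, 5, 21, 2, 6]
`elements[1:3] = [72]` → elements = [3, 72, 2, 6]
`value = elements` → value = [3, 72, 2, 6]
So value = [3, 72, 2, 6]

Answer: [3, 72, 2, 6]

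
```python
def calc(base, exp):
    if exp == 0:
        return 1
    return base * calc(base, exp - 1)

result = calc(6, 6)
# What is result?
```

calc(6, 6) = 6 * 6 * 6 * 6 * 6 * 6 = 46656

Answer: 46656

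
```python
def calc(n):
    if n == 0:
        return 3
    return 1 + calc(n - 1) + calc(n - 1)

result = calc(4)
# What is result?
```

calc(n) = 1 + 2·calc(n-1), calc(0)=3. Closed form: (3+1)·2^4 - 1 = 63.

Answer: 63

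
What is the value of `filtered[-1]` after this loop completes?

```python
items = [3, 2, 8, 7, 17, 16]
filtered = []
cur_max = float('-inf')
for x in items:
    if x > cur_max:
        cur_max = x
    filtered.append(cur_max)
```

Running max ends at 17
`filtered` takes the values: [] → [3] → [3, 3] → [3, 3, 8] → [3, 3, 8, 8] → [3, 3, 8, 8, 17] → [3, 3, 8, 8, 17, 17]
So `filtered[-1]` = 17

Answer: 17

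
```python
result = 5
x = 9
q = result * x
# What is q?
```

Trace:
`result = 5` → result = 5
`x = 9` → x = 9
`q = result * x` → q = 45
So q = 45

Answer: 45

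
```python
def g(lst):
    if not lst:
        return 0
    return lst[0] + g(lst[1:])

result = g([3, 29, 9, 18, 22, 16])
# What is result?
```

3 + 29 + 9 + 18 + 22 + 16 + 0 = 97

Answer: 97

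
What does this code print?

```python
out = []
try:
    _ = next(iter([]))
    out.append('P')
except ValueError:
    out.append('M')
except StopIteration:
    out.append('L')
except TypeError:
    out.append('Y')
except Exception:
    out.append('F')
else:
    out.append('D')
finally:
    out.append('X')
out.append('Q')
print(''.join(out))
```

Execution trace: 'L' (except StopIteration) → 'X' (finally) → 'Q' (after the try/except). Output: LXQ

Answer: LXQ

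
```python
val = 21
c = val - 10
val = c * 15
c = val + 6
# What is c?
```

Trace:
`val = 21` → val = 21
`c = val - 10` → c = 11
`val = c * 15` → val = 165
`c = val + 6` → c = 171
So c = 171

Answer: 171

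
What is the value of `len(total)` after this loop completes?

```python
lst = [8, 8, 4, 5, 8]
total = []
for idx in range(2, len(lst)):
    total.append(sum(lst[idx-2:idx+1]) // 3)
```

Number of 3-element averages
`total` takes the values: [] → [6] → [6, 5] → [6, 5, 5]
So `len(total)` = 3

Answer: 3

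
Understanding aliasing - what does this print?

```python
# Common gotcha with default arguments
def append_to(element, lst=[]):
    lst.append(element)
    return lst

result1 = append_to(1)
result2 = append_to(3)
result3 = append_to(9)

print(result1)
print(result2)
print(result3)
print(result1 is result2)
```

Key concept: mutable default argument gotcha.
Step by step:
`result1 = append_to(1)` → result1 = [1]
`result2 = append_to(3)` → result1 = [1, 3] (same object as result2); result2 = [1, 3] (same object as result1)
`result3 = append_to(9)` → result1 = [1, 3, 9] (same object as result2, result3); result2 = [1, 3, 9] (same object as result1, result3); result3 = [1, 3, 9] (same object as result1, result2)
`print(result1)` → prints [1, 3, 9]
`print(result2)` → prints [1, 3, 9]
`print(result3)` → prints [1, 3, 9]
`print(result1 is result2)` → prints True

Answer:
[1, 3, 9]
[1, 3, 9]
[1, 3, 9]
True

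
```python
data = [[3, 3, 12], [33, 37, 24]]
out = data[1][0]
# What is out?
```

Trace:
`data = [[3, 3, 12], [33, 37, 24]]` → data = [[3, 3, 12], [33, 37, 24]]
`out = data[1][0]` → out = 33
So out = 33

Answer: 33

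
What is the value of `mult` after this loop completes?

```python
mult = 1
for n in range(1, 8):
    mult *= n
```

7! = 5040
`mult` takes the values: 1 → 2 → 6 → 24 → 120 → 720 → 5040

Answer: 5040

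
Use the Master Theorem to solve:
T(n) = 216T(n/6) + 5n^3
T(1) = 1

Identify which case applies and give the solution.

a=216, b=6, f(n)=5n^3. log_6(216) = 3. Since c=3 = 3, Case 2 applies: T(n) = Θ(n^log_b(a) · log n) = O(n^3 log n).

Answer: O(n^3 log n) - Case 2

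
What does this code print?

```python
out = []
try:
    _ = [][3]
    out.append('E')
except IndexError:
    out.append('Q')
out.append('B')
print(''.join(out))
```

Execution trace: 'Q' (except IndexError) → 'B' (after the try/except). Output: QB

Answer: QB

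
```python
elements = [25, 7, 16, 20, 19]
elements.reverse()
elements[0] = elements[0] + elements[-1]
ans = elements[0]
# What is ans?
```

Trace:
`elements = [25, 7, 16, 20, 19]` → elements = [25, 7, 16, 20, 19]
`elements.reverse()` → elements = [19, 20, 16, 7, 25]
`elements[0] = elements[0] + elements[-1]` → elements = [44, 20, 16, 7, 25]
`ans = elements[0]` → ans = 44
So ans = 44

Answer: 44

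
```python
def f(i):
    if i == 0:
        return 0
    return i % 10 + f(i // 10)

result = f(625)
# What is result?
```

Sum of digits of 625: 5 + 2 + 6 = 13

Answer: 13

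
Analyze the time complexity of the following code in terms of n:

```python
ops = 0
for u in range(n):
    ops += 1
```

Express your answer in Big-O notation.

Each loop level contributes: n. Multiplying the contributions gives O(n).

Answer: O(n)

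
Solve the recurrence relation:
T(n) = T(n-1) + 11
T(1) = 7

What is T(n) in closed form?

Unrolling: T(n) = T(1) + 11·(n-1) = 7 + 11(n-1) = 11n - 4.

Answer: T(n) = 11n - 4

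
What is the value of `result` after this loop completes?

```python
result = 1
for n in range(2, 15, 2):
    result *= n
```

Product of even numbers 2 to 14
`result` takes the values: 1 → 2 → 8 → 48 → 384 → 3840 → 46080 → 645120

Answer: 645120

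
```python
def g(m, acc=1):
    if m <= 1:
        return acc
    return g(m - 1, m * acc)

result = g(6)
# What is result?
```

Accumulator trace (n, acc): (6, 1) -> (5, 6) -> (4, 30) -> (3, 120) -> (2, 360) -> (1, 720) -> return 720

Answer: 720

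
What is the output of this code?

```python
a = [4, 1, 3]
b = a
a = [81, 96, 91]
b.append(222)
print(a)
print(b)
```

Key concept: rebinding vs mutation: a is rebound to a new list, b still points at the original.
Step by step:
`a = [4, 1, 3]` → a = [4, 1, 3]
`b = a` → b = [4, 1, 3] (same object as a)
`a = [81, 96, 91]` → a = [81, 96, 91]
`b.append(222)` → b = [4, 1, 3, 222]
`print(a)` → prints [81, 96, 91]
`print(b)` → prints [4, 1, 3, 222]

Answer:
[81, 96, 91]
[4, 1, 3, 222]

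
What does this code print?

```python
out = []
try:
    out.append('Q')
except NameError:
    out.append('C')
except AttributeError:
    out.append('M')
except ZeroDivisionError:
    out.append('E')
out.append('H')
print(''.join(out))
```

Execution trace: 'Q' (try body, no exception) → 'H' (after the try/except). Output: QH

Answer: QH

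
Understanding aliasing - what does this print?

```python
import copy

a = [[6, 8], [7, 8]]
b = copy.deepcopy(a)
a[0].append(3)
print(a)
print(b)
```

Key concept: deep copy is fully independent.
Step by step:
`a = [[6, 8], [7, 8]]` → a = [[6, 8], [7, 8]]
`b = copy.deepcopy(a)` → b = [[6, 8], [7, 8]]
`a[0].append(3)` → a = [[6, 8, 3], [7, 8]]
`print(a)` → prints [[6, 8, 3], [7, 8]]
`print(b)` → prints [[6, 8], [7, 8]]

Answer:
[[6, 8, 3], [7, 8]]
[[6, 8], [7, 8]]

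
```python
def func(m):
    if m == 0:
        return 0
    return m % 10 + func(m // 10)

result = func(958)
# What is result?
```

Sum of digits of 958: 8 + 5 + 9 = 22

Answer: 22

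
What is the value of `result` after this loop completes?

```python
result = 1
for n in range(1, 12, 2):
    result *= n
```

Product of 1, 3, 5, ... up to 11
`result` takes the values: 1 → 3 → 15 → 105 → 945 → 10395

Answer: 10395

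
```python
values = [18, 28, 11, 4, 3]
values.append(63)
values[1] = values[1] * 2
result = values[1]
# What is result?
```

Trace:
`values = [18, 28, 11, 4, 3]` → values = [18, 28, 11, 4, 3]
`values.append(63)` → values = [18, 28, 11, 4, 3, 63]
`values[1] = values[1] * 2` → values = [18, 56, 11, 4, 3, 63]
`result = values[1]` → result = 56
So result = 56

Answer: 56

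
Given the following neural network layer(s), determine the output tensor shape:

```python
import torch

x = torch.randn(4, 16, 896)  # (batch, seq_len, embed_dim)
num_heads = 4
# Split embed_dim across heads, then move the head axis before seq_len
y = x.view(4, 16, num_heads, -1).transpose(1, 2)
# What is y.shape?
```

Input: (4, 16, 896) -> head_dim = 896 // 4 = 224; after view: (4, 16, 4, 224) -> after transpose(1, 2): (4, 4, 16, 224) -> Output: (4, 4, 16, 224)

Answer: (4, 4, 16, 224)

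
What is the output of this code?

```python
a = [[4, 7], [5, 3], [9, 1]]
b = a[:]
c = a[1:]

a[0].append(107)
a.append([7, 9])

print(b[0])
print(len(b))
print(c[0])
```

Key concept: slice with nested mutation.
Step by step:
`a = [[4, 7], [5, 3], [9, 1]]` → a = [[4, 7], [5, 3], [9, 1]]
`b = a[:]` → b = [[4, 7], [5, 3], [9, 1]]
`c = a[1:]` → c = [[5, 3], [9, 1]]
`a[0].append(107)` → a = [[4, 7, 107], [5, 3], [9, 1]]; b = [[4, 7, 107], [5, 3], [9, 1]]
`a.append([7, 9])` → a = [[4, 7, 107], [5, 3], [9, 1], [7, 9]]
`print(b[0])` → prints [4, 7, 107]
`print(len(b))` → prints 3
`print(c[0])` → prints [5, 3]

Answer:
[4, 7, 107]
3
[5, 3]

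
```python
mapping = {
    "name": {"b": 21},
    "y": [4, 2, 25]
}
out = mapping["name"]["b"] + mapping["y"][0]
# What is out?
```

Trace:
`mapping = { ...` → mapping = {'name': {'b': 21}, 'y': [4, 2, 25]}
`out = mapping["name"]["b"] + mapping["y"][0]` → out = 25
So out = 25

Answer: 25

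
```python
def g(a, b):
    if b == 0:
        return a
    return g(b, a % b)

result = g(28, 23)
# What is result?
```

g(28, 23) -> g(23, 5) -> g(5, 3) -> g(3, 2) -> g(2, 1) -> g(1, 0) -> 1

Answer: 1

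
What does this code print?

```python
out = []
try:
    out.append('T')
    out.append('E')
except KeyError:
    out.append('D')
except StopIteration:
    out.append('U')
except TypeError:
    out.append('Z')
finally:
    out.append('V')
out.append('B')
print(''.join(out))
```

Execution trace: 'T' (try body) → 'E' (try body, no exception) → 'V' (finally) → 'B' (after the try/except). Output: TEVB

Answer: TEVB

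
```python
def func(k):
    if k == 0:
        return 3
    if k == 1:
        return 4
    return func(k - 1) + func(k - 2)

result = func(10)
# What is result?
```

Build up from base cases: func(0)=3, func(1)=4, func(2)=7, func(3)=11, func(4)=18, func(5)=29, func(6)=47, ..., func(10)=322

Answer: 322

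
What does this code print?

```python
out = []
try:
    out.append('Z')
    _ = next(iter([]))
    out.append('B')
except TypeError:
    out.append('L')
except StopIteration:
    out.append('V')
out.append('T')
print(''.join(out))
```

Execution trace: 'Z' (try body) → 'V' (except StopIteration) → 'T' (after the try/except). Output: ZVT

Answer: ZVT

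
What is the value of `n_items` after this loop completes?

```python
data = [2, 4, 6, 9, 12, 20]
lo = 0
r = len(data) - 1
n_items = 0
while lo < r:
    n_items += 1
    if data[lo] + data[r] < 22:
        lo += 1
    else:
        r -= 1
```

Steps to find pair summing to 22
`n_items` takes the values: 0 → 1 → 2 → 3 → 4 → 5

Answer: 5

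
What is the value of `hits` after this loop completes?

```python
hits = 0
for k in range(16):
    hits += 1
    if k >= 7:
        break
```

Loop breaks when k reaches 7, hits is 8
`hits` takes the values: 0 → 1 → 2 → 3 → 4 → 5 → 6 → 7 → 8

Answer: 8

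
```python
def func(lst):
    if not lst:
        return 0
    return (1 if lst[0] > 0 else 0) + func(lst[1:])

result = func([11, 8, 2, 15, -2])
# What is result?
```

Count of positive elements in [11, 8, 2, 15, -2] = 4

Answer: 4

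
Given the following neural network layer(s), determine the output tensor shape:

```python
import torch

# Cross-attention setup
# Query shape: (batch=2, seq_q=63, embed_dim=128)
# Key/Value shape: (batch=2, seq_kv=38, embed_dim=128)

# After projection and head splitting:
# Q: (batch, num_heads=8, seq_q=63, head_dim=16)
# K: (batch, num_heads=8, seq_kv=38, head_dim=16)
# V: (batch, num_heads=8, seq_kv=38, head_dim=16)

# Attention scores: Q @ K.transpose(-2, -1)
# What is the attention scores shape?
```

Input: (2, 63, 128) -> Output: (2, 8, 63, 38)

Answer: (2, 8, 63, 38)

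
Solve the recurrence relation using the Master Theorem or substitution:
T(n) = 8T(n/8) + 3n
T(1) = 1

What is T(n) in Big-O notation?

By Master Theorem: a=8, b=8, f(n)=3n. Since log_8(8) = 1 and f(n) = Θ(n^1), Case 2 applies. T(n) = O(n log n).

Answer: O(n log n)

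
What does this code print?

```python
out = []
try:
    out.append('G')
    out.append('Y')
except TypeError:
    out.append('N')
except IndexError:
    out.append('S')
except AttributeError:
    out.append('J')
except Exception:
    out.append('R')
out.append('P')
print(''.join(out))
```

Execution trace: 'G' (try body) → 'Y' (try body, no exception) → 'P' (after the try/except). Output: GYP

Answer: GYP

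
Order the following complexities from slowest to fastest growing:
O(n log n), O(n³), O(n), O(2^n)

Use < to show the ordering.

Ordered by growth rate: O(n) < O(n log n) < O(n³) < O(2^n)

Answer: O(n) < O(n log n) < O(n³) < O(2^n)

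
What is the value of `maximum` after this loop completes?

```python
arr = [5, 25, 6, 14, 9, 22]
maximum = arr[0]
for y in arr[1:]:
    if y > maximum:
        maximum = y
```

Maximum of [5, 25, 6, 14, 9, 22]
`maximum` takes the values: 5 → 25

Answer: 25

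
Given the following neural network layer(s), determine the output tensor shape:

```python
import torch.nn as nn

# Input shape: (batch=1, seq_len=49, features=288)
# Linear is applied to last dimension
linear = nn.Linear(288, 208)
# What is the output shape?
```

Input: (1, 49, 288) -> Output: (1, 49, 208)

Answer: (1, 49, 208)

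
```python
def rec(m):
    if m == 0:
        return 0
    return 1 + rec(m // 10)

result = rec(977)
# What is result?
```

Count of digits of 977: 3

Answer: 3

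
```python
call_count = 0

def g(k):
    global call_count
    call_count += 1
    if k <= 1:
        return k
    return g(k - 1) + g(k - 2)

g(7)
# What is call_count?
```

Calls(k) = 1 + Calls(k-1) + Calls(k-2); Calls(0)=Calls(1)=1. For k=7 this gives 41.

Answer: 41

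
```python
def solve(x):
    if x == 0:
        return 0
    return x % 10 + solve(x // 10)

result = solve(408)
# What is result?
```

Sum of digits of 408: 8 + 0 + 4 = 12

Answer: 12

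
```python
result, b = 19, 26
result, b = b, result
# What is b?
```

Trace:
`result, b = 19, 26` → result = 19; b = 26
`result, b = b, result` → result = 26; b = 19
So b = 19

Answer: 19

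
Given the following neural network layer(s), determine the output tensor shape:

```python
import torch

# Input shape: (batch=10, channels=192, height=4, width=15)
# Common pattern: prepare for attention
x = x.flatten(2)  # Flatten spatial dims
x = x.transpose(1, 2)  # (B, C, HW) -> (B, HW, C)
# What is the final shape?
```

Input: (10, 192, 4, 15) -> after flatten(2): (10, 192, 60) -> Output: (10, 60, 192)

Answer: (10, 60, 192)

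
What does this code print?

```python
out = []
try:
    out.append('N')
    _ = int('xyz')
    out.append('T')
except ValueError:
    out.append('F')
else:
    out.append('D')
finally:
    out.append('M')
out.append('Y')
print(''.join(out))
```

Execution trace: 'N' (try body) → 'F' (except ValueError) → 'M' (finally) → 'Y' (after the try/except). Output: NFMY

Answer: NFMY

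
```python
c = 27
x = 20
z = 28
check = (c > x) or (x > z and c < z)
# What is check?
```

Trace:
`c = 27` → c = 27
`x = 20` → x = 20
`z = 28` → z = 28
`check = (c > x) or (x > z and c < z)` → check = True
So check = True

Answer: True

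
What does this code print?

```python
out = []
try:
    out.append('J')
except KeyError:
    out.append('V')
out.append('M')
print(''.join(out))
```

Execution trace: 'J' (try body, no exception) → 'M' (after the try/except). Output: JM

Answer: JM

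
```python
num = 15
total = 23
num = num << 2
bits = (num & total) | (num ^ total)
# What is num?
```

Trace:
`num = 15` → num = 15
`total = 23` → total = 23
`num = num << 2` → num = 60
`bits = (num & total) | (num ^ total)` → bits = 63
So num = 60

Answer: 60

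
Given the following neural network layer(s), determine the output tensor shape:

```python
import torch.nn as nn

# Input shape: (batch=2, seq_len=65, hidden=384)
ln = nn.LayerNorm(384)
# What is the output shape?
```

Input: (2, 65, 384) -> Output: (2, 65, 384)

Answer: (2, 65, 384)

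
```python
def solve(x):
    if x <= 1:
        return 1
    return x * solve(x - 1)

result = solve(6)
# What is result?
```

solve(6) = 6 * 5 * 4 * 3 * 2 * 1 = 720

Answer: 720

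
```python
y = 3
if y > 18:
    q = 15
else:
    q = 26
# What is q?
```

Trace:
`y = 3` → y = 3
`if y > 18: ...` → y > 18 is False, take else branch → q = 26
So q = 26

Answer: 26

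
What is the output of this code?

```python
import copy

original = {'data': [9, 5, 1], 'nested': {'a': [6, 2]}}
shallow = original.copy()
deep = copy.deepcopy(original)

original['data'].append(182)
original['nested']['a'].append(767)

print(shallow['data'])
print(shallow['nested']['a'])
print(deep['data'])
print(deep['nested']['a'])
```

Key concept: comparing shallow vs deep copy.
Step by step:
`original = {'data': [9, 5, 1], 'nested': {'a': [6, 2]}}` → original = {'data': [9, 5, 1], 'nested': {'a': [6, 2]}}
`shallow = original.copy()` → shallow = {'data': [9, 5, 1], 'nested': {'a': [6, 2]}}
`deep = copy.deepcopy(original)` → deep = {'data': [9, 5, 1], 'nested': {'a': [6, 2]}}
`original['data'].append(182)` → original = {'data': [9, 5, 1, 182], 'nested': {'a': [6, 2]}}; shallow = {'data': [9, 5, 1, 182], 'nested': {'a': [6, 2]}}
`original['nested']['a'].append(767)` → original = {'data': [9, 5, 1, 182], 'nested': {'a': [6, 2, 767]}}; shallow = {'data': [9, 5, 1, 182], 'nested': {'a': [6, 2, 767]}}
`print(shallow['data'])` → prints [9, 5, 1, 182]
`print(shallow['nested']['a'])` → prints [6, 2, 767]
`print(deep['data'])` → prints [9, 5, 1]
`print(deep['nested']['a'])` → prints [6, 2]

Answer:
[9, 5, 1, 182]
[6, 2, 767]
[9, 5, 1]
[6, 2]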